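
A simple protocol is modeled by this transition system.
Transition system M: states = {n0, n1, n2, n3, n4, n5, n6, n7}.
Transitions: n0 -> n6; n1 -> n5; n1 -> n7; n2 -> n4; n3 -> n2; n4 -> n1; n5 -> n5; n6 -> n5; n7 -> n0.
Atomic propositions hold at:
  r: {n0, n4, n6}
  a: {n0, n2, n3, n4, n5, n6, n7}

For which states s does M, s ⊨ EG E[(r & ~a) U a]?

Sat(~a) = {n1}
Sat(r & ~a) = ∅
E[(r & ~a) U a]: least fixpoint, start Z0 = Sat(a) = {n0, n2, n3, n4, n5, n6, n7}, add states in Sat(r & ~a) with some successor in Z. Already a fixed point.
Sat(E[(r & ~a) U a]) = {n0, n2, n3, n4, n5, n6, n7}
EG E[(r & ~a) U a]: greatest fixpoint, start Z0 = {n0, n2, n3, n4, n5, n6, n7}, keep only states in Sat with some successor in Z. Z1 = {n0, n2, n3, n5, n6, n7}; Z2 = {n0, n3, n5, n6, n7}; Z3 = {n0, n5, n6, n7}; fixed.
Sat(EG E[(r & ~a) U a]) = {n0, n5, n6, n7}

{n0, n5, n6, n7}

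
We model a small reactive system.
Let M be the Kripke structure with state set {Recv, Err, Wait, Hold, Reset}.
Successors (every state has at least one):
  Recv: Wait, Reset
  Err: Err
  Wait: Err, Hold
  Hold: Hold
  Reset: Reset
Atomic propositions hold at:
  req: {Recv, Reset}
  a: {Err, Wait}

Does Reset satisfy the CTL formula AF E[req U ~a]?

Sat(~a) = {Recv, Hold, Reset}
E[req U ~a]: least fixpoint, start Z0 = Sat(~a) = {Recv, Hold, Reset}, add states in Sat(req) with some successor in Z. Already a fixed point.
Sat(E[req U ~a]) = {Recv, Hold, Reset}
AF E[req U ~a]: least fixpoint, start Z0 = {Recv, Hold, Reset}, add states with every successor in Z. Already a fixed point.
Sat(AF E[req U ~a]) = {Recv, Hold, Reset}
Reset ∈ Sat(AF E[req U ~a]) = {Recv, Hold, Reset}, so the formula holds at Reset.

Yes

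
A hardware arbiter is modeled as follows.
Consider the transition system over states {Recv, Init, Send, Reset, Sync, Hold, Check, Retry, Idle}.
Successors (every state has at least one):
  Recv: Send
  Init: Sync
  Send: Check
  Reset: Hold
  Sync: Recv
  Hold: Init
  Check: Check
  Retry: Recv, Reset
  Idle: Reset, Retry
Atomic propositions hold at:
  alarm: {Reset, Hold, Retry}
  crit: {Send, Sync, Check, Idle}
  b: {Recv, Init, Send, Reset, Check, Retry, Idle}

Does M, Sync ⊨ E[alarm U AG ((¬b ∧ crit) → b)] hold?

No

Sat(¬b) = {Sync, Hold}
Sat(¬b ∧ crit) = {Sync}
Sat((¬b ∧ crit) → b) = {Recv, Init, Send, Reset, Hold, Check, Retry, Idle}
AG ((¬b ∧ crit) → b): greatest fixpoint, start Z0 = {Recv, Init, Send, Reset, Hold, Check, Retry, Idle}, keep only states in Sat with every successor in Z. Z1 = {Recv, Send, Reset, Hold, Check, Retry, Idle}; Z2 = {Recv, Send, Reset, Check, Retry, Idle}; Z3 = {Recv, Send, Check, Retry, Idle}; Z4 = {Recv, Send, Check}; fixed.
Sat(AG ((¬b ∧ crit) → b)) = {Recv, Send, Check}
E[alarm U AG ((¬b ∧ crit) → b)]: least fixpoint, start Z0 = Sat(AG ((¬b ∧ crit) → b)) = {Recv, Send, Check}, add states in Sat(alarm) with some successor in Z. Z1 = {Recv, Send, Check, Retry}; fixed.
Sat(E[alarm U AG ((¬b ∧ crit) → b)]) = {Recv, Send, Check, Retry}
Sync ∉ Sat(E[alarm U AG ((¬b ∧ crit) → b)]) = {Recv, Send, Check, Retry}, so the formula does not hold at Sync.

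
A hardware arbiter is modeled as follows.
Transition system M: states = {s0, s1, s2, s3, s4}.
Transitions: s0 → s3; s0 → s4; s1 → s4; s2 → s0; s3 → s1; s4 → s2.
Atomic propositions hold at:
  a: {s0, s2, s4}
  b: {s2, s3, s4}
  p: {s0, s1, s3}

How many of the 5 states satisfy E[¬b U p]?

Sat(¬b) = {s0, s1}
E[¬b U p]: least fixpoint, start Z0 = Sat(p) = {s0, s1, s3}, add states in Sat(¬b) with some successor in Z. Already a fixed point.
Sat(E[¬b U p]) = {s0, s1, s3}
|Sat(E[¬b U p])| = |{s0, s1, s3}| = 3.

3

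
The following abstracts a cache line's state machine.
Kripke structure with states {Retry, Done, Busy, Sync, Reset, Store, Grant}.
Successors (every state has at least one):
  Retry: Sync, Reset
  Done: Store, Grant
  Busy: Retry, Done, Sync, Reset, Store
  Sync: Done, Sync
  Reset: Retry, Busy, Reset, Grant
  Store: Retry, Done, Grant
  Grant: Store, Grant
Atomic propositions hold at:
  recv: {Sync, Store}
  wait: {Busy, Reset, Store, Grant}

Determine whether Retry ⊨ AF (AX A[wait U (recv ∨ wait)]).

Sat(recv ∨ wait) = {Busy, Sync, Reset, Store, Grant}
A[wait U (recv ∨ wait)]: least fixpoint, start Z0 = Sat((recv ∨ wait)) = {Busy, Sync, Reset, Store, Grant}, add states in Sat(wait) with every successor in Z. Already a fixed point.
Sat(A[wait U (recv ∨ wait)]) = {Busy, Sync, Reset, Store, Grant}
Sat(AX A[wait U (recv ∨ wait)]) = {s : every successor in {Busy, Sync, Reset, Store, Grant}} = {Retry, Done, Grant}
AF (AX A[wait U (recv ∨ wait)]): least fixpoint, start Z0 = {Retry, Done, Grant}, add states with every successor in Z. Z1 = {Retry, Done, Store, Grant}; fixed.
Sat(AF (AX A[wait U (recv ∨ wait)])) = {Retry, Done, Store, Grant}
Retry ∈ Sat(AF (AX A[wait U (recv ∨ wait)])) = {Retry, Done, Store, Grant}, so the formula holds at Retry.

Yes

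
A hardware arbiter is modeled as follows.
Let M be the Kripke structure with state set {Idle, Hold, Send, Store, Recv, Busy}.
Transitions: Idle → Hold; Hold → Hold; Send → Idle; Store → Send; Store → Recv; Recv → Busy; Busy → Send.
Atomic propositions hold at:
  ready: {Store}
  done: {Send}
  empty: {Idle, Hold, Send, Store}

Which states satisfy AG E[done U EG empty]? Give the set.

{Idle, Hold, Send}

EG empty: greatest fixpoint, start Z0 = {Idle, Hold, Send, Store}, keep only states in Sat with some successor in Z. Already a fixed point.
Sat(EG empty) = {Idle, Hold, Send, Store}
E[done U EG empty]: least fixpoint, start Z0 = Sat(EG empty) = {Idle, Hold, Send, Store}, add states in Sat(done) with some successor in Z. Already a fixed point.
Sat(E[done U EG empty]) = {Idle, Hold, Send, Store}
AG E[done U EG empty]: greatest fixpoint, start Z0 = {Idle, Hold, Send, Store}, keep only states in Sat with every successor in Z. Z1 = {Idle, Hold, Send}; fixed.
Sat(AG E[done U EG empty]) = {Idle, Hold, Send}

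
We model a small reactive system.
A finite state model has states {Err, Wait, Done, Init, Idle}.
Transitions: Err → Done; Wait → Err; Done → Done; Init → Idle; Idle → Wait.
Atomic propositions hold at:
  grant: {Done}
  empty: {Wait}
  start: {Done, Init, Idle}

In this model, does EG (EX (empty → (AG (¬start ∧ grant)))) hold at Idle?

Sat(¬start) = {Err, Wait}
Sat(¬start ∧ grant) = ∅
AG (¬start ∧ grant): greatest fixpoint, start Z0 = ∅, keep only states in Sat with every successor in Z. Already a fixed point.
Sat(AG (¬start ∧ grant)) = ∅
Sat(empty → (AG (¬start ∧ grant))) = {Err, Done, Init, Idle}
Sat(EX (empty → (AG (¬start ∧ grant)))) = {s : some successor in {Err, Done, Init, Idle}} = {Err, Wait, Done, Init}
EG (EX (empty → (AG (¬start ∧ grant)))): greatest fixpoint, start Z0 = {Err, Wait, Done, Init}, keep only states in Sat with some successor in Z. Z1 = {Err, Wait, Done}; fixed.
Sat(EG (EX (empty → (AG (¬start ∧ grant))))) = {Err, Wait, Done}
Idle ∉ Sat(EG (EX (empty → (AG (¬start ∧ grant))))) = {Err, Wait, Done}, so the formula does not hold at Idle.

No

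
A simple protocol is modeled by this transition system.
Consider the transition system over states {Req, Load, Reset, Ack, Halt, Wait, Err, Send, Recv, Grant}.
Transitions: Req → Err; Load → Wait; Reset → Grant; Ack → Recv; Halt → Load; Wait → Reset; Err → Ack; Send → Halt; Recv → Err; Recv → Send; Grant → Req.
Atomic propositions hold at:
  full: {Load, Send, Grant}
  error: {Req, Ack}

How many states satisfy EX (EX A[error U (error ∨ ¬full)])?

8

Sat(¬full) = {Req, Reset, Ack, Halt, Wait, Err, Recv}
Sat(error ∨ ¬full) = {Req, Reset, Ack, Halt, Wait, Err, Recv}
A[error U (error ∨ ¬full)]: least fixpoint, start Z0 = Sat((error ∨ ¬full)) = {Req, Reset, Ack, Halt, Wait, Err, Recv}, add states in Sat(error) with every successor in Z. Already a fixed point.
Sat(A[error U (error ∨ ¬full)]) = {Req, Reset, Ack, Halt, Wait, Err, Recv}
Sat(EX A[error U (error ∨ ¬full)]) = {s : some successor in {Req, Reset, Ack, Halt, Wait, Err, Recv}} = {Req, Load, Ack, Wait, Err, Send, Recv, Grant}
Sat(EX (EX A[error U (error ∨ ¬full)])) = {s : some successor in {Req, Load, Ack, Wait, Err, Send, Recv, Grant}} = {Req, Load, Reset, Ack, Halt, Err, Recv, Grant}
|Sat(EX (EX A[error U (error ∨ ¬full)]))| = |{Req, Load, Reset, Ack, Halt, Err, Recv, Grant}| = 8.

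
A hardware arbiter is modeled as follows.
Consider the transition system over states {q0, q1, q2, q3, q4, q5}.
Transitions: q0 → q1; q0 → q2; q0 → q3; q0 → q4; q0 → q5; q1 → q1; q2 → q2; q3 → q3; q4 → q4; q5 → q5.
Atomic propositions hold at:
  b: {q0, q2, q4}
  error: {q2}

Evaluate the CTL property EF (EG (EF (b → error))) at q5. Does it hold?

Sat(b → error) = {q1, q2, q3, q5}
EF (b → error): least fixpoint, start Z0 = {q1, q2, q3, q5}, add states with some successor in Z. Z1 = {q0, q1, q2, q3, q5}; fixed.
Sat(EF (b → error)) = {q0, q1, q2, q3, q5}
EG (EF (b → error)): greatest fixpoint, start Z0 = {q0, q1, q2, q3, q5}, keep only states in Sat with some successor in Z. Already a fixed point.
Sat(EG (EF (b → error))) = {q0, q1, q2, q3, q5}
EF (EG (EF (b → error))): least fixpoint, start Z0 = {q0, q1, q2, q3, q5}, add states with some successor in Z. Already a fixed point.
Sat(EF (EG (EF (b → error)))) = {q0, q1, q2, q3, q5}
q5 ∈ Sat(EF (EG (EF (b → error)))) = {q0, q1, q2, q3, q5}, so the formula holds at q5.

Yes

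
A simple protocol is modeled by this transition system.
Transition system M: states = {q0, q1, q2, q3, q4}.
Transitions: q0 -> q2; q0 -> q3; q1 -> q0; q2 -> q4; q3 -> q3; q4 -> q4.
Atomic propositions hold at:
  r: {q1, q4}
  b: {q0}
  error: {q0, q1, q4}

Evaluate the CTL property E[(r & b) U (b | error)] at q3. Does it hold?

Sat(r & b) = ∅
Sat(b | error) = {q0, q1, q4}
E[(r & b) U (b | error)]: least fixpoint, start Z0 = Sat((b | error)) = {q0, q1, q4}, add states in Sat(r & b) with some successor in Z. Already a fixed point.
Sat(E[(r & b) U (b | error)]) = {q0, q1, q4}
q3 ∉ Sat(E[(r & b) U (b | error)]) = {q0, q1, q4}, so the formula does not hold at q3.

No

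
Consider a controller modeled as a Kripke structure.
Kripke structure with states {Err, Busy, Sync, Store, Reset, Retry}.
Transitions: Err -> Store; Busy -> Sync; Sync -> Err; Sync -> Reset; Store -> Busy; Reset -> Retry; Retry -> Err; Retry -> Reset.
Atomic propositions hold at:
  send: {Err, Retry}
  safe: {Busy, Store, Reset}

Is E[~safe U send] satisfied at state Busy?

No

Sat(~safe) = {Err, Sync, Retry}
E[~safe U send]: least fixpoint, start Z0 = Sat(send) = {Err, Retry}, add states in Sat(~safe) with some successor in Z. Z1 = {Err, Sync, Retry}; fixed.
Sat(E[~safe U send]) = {Err, Sync, Retry}
Busy ∉ Sat(E[~safe U send]) = {Err, Sync, Retry}, so the formula does not hold at Busy.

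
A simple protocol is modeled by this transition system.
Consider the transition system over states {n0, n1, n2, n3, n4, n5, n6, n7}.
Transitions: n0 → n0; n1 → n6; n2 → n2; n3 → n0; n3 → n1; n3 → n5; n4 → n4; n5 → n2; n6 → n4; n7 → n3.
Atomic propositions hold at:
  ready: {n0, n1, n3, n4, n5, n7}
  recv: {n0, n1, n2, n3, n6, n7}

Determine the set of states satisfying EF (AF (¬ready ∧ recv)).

{n1, n2, n3, n5, n6, n7}

Sat(¬ready) = {n2, n6}
Sat(¬ready ∧ recv) = {n2, n6}
AF (¬ready ∧ recv): least fixpoint, start Z0 = {n2, n6}, add states with every successor in Z. Z1 = {n1, n2, n5, n6}; fixed.
Sat(AF (¬ready ∧ recv)) = {n1, n2, n5, n6}
EF (AF (¬ready ∧ recv)): least fixpoint, start Z0 = {n1, n2, n5, n6}, add states with some successor in Z. Z1 = {n1, n2, n3, n5, n6}; Z2 = {n1, n2, n3, n5, n6, n7}; fixed.
Sat(EF (AF (¬ready ∧ recv))) = {n1, n2, n3, n5, n6, n7}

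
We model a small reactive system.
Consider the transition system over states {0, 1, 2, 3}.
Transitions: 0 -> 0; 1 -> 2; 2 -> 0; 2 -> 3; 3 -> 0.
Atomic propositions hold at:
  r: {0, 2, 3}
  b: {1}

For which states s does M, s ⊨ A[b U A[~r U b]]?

{1}

Sat(~r) = {1}
A[~r U b]: least fixpoint, start Z0 = Sat(b) = {1}, add states in Sat(~r) with every successor in Z. Already a fixed point.
Sat(A[~r U b]) = {1}
A[b U A[~r U b]]: least fixpoint, start Z0 = Sat(A[~r U b]) = {1}, add states in Sat(b) with every successor in Z. Already a fixed point.
Sat(A[b U A[~r U b]]) = {1}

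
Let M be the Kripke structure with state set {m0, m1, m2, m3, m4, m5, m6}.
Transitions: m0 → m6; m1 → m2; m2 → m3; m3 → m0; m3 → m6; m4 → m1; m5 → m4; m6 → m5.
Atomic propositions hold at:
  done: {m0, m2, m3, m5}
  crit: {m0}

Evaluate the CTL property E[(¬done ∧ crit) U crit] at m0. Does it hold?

Yes

Sat(¬done) = {m1, m4, m6}
Sat(¬done ∧ crit) = ∅
E[(¬done ∧ crit) U crit]: least fixpoint, start Z0 = Sat(crit) = {m0}, add states in Sat(¬done ∧ crit) with some successor in Z. Already a fixed point.
Sat(E[(¬done ∧ crit) U crit]) = {m0}
m0 ∈ Sat(E[(¬done ∧ crit) U crit]) = {m0}, so the formula holds at m0.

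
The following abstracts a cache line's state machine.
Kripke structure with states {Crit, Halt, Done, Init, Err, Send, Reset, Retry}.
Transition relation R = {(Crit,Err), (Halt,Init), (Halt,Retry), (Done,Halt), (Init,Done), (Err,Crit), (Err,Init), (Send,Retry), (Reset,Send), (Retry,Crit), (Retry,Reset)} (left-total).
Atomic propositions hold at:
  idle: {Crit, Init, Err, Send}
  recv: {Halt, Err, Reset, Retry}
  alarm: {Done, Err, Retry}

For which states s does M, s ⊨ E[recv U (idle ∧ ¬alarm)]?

Sat(¬alarm) = {Crit, Halt, Init, Send, Reset}
Sat(idle ∧ ¬alarm) = {Crit, Init, Send}
E[recv U (idle ∧ ¬alarm)]: least fixpoint, start Z0 = Sat((idle ∧ ¬alarm)) = {Crit, Init, Send}, add states in Sat(recv) with some successor in Z. Z1 = {Crit, Halt, Init, Err, Send, Reset, Retry}; fixed.
Sat(E[recv U (idle ∧ ¬alarm)]) = {Crit, Halt, Init, Err, Send, Reset, Retry}

{Crit, Halt, Init, Err, Send, Reset, Retry}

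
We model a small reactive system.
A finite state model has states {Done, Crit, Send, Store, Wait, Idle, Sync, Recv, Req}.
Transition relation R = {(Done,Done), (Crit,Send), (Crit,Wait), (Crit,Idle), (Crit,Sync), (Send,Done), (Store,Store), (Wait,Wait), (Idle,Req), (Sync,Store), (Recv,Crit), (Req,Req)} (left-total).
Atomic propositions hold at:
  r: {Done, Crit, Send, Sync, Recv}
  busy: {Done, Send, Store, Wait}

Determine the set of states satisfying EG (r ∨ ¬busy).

{Done, Crit, Send, Idle, Recv, Req}

Sat(¬busy) = {Crit, Idle, Sync, Recv, Req}
Sat(r ∨ ¬busy) = {Done, Crit, Send, Idle, Sync, Recv, Req}
EG (r ∨ ¬busy): greatest fixpoint, start Z0 = {Done, Crit, Send, Idle, Sync, Recv, Req}, keep only states in Sat with some successor in Z. Z1 = {Done, Crit, Send, Idle, Recv, Req}; fixed.
Sat(EG (r ∨ ¬busy)) = {Done, Crit, Send, Idle, Recv, Req}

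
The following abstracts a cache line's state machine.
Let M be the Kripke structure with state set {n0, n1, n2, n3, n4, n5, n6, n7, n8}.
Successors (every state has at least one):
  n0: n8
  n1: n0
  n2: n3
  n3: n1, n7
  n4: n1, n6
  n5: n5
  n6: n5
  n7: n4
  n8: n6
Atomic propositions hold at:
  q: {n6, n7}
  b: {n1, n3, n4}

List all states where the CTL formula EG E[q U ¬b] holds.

{n0, n5, n6, n8}

Sat(¬b) = {n0, n2, n5, n6, n7, n8}
E[q U ¬b]: least fixpoint, start Z0 = Sat(¬b) = {n0, n2, n5, n6, n7, n8}, add states in Sat(q) with some successor in Z. Already a fixed point.
Sat(E[q U ¬b]) = {n0, n2, n5, n6, n7, n8}
EG E[q U ¬b]: greatest fixpoint, start Z0 = {n0, n2, n5, n6, n7, n8}, keep only states in Sat with some successor in Z. Z1 = {n0, n5, n6, n8}; fixed.
Sat(EG E[q U ¬b]) = {n0, n5, n6, n8}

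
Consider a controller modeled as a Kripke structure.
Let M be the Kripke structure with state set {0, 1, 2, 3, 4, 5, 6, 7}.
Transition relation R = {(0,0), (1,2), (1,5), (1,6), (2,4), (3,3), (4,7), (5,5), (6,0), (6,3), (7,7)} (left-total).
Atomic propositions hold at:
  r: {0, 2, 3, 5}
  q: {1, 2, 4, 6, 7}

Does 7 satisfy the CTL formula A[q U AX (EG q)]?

EG q: greatest fixpoint, start Z0 = {1, 2, 4, 6, 7}, keep only states in Sat with some successor in Z. Z1 = {1, 2, 4, 7}; fixed.
Sat(EG q) = {1, 2, 4, 7}
Sat(AX (EG q)) = {s : every successor in {1, 2, 4, 7}} = {2, 4, 7}
A[q U AX (EG q)]: least fixpoint, start Z0 = Sat(AX (EG q)) = {2, 4, 7}, add states in Sat(q) with every successor in Z. Already a fixed point.
Sat(A[q U AX (EG q)]) = {2, 4, 7}
7 ∈ Sat(A[q U AX (EG q)]) = {2, 4, 7}, so the formula holds at 7.

Yes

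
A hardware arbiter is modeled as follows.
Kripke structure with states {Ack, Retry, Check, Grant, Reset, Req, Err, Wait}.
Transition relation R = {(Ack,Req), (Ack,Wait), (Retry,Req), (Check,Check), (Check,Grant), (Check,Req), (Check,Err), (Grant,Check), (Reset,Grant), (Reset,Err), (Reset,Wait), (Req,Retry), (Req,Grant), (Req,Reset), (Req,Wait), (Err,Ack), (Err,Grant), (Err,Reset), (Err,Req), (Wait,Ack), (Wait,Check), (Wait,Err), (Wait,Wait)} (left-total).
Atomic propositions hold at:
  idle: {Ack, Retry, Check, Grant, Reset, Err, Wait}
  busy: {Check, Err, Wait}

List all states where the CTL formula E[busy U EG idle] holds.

{Ack, Check, Grant, Reset, Err, Wait}

EG idle: greatest fixpoint, start Z0 = {Ack, Retry, Check, Grant, Reset, Err, Wait}, keep only states in Sat with some successor in Z. Z1 = {Ack, Check, Grant, Reset, Err, Wait}; fixed.
Sat(EG idle) = {Ack, Check, Grant, Reset, Err, Wait}
E[busy U EG idle]: least fixpoint, start Z0 = Sat(EG idle) = {Ack, Check, Grant, Reset, Err, Wait}, add states in Sat(busy) with some successor in Z. Already a fixed point.
Sat(E[busy U EG idle]) = {Ack, Check, Grant, Reset, Err, Wait}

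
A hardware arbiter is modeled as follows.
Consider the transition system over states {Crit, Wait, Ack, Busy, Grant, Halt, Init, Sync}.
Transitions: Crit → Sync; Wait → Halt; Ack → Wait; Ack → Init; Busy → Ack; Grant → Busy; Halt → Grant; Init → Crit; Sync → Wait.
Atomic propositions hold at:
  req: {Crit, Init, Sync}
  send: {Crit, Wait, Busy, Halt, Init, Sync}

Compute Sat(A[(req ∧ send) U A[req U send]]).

{Crit, Wait, Busy, Halt, Init, Sync}

Sat(req ∧ send) = {Crit, Init, Sync}
A[req U send]: least fixpoint, start Z0 = Sat(send) = {Crit, Wait, Busy, Halt, Init, Sync}, add states in Sat(req) with every successor in Z. Already a fixed point.
Sat(A[req U send]) = {Crit, Wait, Busy, Halt, Init, Sync}
A[(req ∧ send) U A[req U send]]: least fixpoint, start Z0 = Sat(A[req U send]) = {Crit, Wait, Busy, Halt, Init, Sync}, add states in Sat(req ∧ send) with every successor in Z. Already a fixed point.
Sat(A[(req ∧ send) U A[req U send]]) = {Crit, Wait, Busy, Halt, Init, Sync}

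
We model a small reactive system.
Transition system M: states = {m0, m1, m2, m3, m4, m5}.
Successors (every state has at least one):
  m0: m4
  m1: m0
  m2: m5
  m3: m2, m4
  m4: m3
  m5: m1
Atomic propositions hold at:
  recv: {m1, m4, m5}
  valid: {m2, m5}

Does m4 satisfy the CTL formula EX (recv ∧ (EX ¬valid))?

Sat(¬valid) = {m0, m1, m3, m4}
Sat(EX ¬valid) = {s : some successor in {m0, m1, m3, m4}} = {m0, m1, m3, m4, m5}
Sat(recv ∧ (EX ¬valid)) = {m1, m4, m5}
Sat(EX (recv ∧ (EX ¬valid))) = {s : some successor in {m1, m4, m5}} = {m0, m2, m3, m5}
m4 ∉ Sat(EX (recv ∧ (EX ¬valid))) = {m0, m2, m3, m5}, so the formula does not hold at m4.

No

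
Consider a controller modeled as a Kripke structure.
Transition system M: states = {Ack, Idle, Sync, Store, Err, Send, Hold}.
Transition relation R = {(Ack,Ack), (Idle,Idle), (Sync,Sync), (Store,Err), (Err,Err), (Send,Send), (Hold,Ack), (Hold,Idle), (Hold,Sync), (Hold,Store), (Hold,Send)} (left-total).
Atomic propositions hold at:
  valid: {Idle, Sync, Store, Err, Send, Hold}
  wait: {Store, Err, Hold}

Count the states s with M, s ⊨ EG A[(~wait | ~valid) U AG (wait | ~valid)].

Sat(~wait) = {Ack, Idle, Sync, Send}
Sat(~valid) = {Ack}
Sat(~wait | ~valid) = {Ack, Idle, Sync, Send}
Sat(wait | ~valid) = {Ack, Store, Err, Hold}
AG (wait | ~valid): greatest fixpoint, start Z0 = {Ack, Store, Err, Hold}, keep only states in Sat with every successor in Z. Z1 = {Ack, Store, Err}; fixed.
Sat(AG (wait | ~valid)) = {Ack, Store, Err}
A[(~wait | ~valid) U AG (wait | ~valid)]: least fixpoint, start Z0 = Sat(AG (wait | ~valid)) = {Ack, Store, Err}, add states in Sat(~wait | ~valid) with every successor in Z. Already a fixed point.
Sat(A[(~wait | ~valid) U AG (wait | ~valid)]) = {Ack, Store, Err}
EG A[(~wait | ~valid) U AG (wait | ~valid)]: greatest fixpoint, start Z0 = {Ack, Store, Err}, keep only states in Sat with some successor in Z. Already a fixed point.
Sat(EG A[(~wait | ~valid) U AG (wait | ~valid)]) = {Ack, Store, Err}
|Sat(EG A[(~wait | ~valid) U AG (wait | ~valid)])| = |{Ack, Store, Err}| = 3.

3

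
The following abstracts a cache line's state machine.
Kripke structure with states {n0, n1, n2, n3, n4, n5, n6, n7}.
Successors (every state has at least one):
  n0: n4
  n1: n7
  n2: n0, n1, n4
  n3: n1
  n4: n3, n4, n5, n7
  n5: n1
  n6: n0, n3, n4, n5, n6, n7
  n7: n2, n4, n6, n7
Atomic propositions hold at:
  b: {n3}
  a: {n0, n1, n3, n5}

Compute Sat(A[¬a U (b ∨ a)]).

Sat(¬a) = {n2, n4, n6, n7}
Sat(b ∨ a) = {n0, n1, n3, n5}
A[¬a U (b ∨ a)]: least fixpoint, start Z0 = Sat((b ∨ a)) = {n0, n1, n3, n5}, add states in Sat(¬a) with every successor in Z. Already a fixed point.
Sat(A[¬a U (b ∨ a)]) = {n0, n1, n3, n5}

{n0, n1, n3, n5}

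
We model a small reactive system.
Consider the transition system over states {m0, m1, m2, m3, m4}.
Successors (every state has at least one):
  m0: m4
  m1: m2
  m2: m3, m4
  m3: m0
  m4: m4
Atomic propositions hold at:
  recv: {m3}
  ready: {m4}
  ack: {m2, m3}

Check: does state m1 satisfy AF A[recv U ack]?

Yes

A[recv U ack]: least fixpoint, start Z0 = Sat(ack) = {m2, m3}, add states in Sat(recv) with every successor in Z. Already a fixed point.
Sat(A[recv U ack]) = {m2, m3}
AF A[recv U ack]: least fixpoint, start Z0 = {m2, m3}, add states with every successor in Z. Z1 = {m1, m2, m3}; fixed.
Sat(AF A[recv U ack]) = {m1, m2, m3}
m1 ∈ Sat(AF A[recv U ack]) = {m1, m2, m3}, so the formula holds at m1.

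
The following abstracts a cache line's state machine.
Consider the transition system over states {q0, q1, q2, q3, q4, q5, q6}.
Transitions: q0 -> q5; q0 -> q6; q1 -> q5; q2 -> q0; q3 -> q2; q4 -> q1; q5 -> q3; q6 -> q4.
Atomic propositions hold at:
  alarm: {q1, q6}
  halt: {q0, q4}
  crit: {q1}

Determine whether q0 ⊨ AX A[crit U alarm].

A[crit U alarm]: least fixpoint, start Z0 = Sat(alarm) = {q1, q6}, add states in Sat(crit) with every successor in Z. Already a fixed point.
Sat(A[crit U alarm]) = {q1, q6}
Sat(AX A[crit U alarm]) = {s : every successor in {q1, q6}} = {q4}
q0 ∉ Sat(AX A[crit U alarm]) = {q4}, so the formula does not hold at q0.

No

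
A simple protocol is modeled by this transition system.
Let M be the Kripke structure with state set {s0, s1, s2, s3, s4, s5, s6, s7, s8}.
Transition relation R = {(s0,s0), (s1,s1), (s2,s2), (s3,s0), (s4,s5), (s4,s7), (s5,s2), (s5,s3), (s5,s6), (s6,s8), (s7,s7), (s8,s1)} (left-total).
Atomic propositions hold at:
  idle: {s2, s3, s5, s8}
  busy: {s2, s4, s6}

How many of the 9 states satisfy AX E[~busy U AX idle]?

1

Sat(~busy) = {s0, s1, s3, s5, s7, s8}
Sat(AX idle) = {s : every successor in {s2, s3, s5, s8}} = {s2, s6}
E[~busy U AX idle]: least fixpoint, start Z0 = Sat(AX idle) = {s2, s6}, add states in Sat(~busy) with some successor in Z. Z1 = {s2, s5, s6}; fixed.
Sat(E[~busy U AX idle]) = {s2, s5, s6}
Sat(AX E[~busy U AX idle]) = {s : every successor in {s2, s5, s6}} = {s2}
|Sat(AX E[~busy U AX idle])| = |{s2}| = 1.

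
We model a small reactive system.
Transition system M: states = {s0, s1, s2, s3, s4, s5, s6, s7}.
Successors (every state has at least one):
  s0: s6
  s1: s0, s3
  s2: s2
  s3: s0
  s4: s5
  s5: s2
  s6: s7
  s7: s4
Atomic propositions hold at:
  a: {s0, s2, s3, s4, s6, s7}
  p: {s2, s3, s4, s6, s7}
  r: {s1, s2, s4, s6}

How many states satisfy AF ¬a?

Sat(¬a) = {s1, s5}
AF ¬a: least fixpoint, start Z0 = {s1, s5}, add states with every successor in Z. Z1 = {s1, s4, s5}; Z2 = {s1, s4, s5, s7}; Z3 = {s1, s4, s5, s6, s7}; Z4 = {s0, s1, s4, s5, s6, s7}; Z5 = {s0, s1, s3, s4, s5, s6, s7}; fixed.
Sat(AF ¬a) = {s0, s1, s3, s4, s5, s6, s7}
|Sat(AF ¬a)| = |{s0, s1, s3, s4, s5, s6, s7}| = 7.

7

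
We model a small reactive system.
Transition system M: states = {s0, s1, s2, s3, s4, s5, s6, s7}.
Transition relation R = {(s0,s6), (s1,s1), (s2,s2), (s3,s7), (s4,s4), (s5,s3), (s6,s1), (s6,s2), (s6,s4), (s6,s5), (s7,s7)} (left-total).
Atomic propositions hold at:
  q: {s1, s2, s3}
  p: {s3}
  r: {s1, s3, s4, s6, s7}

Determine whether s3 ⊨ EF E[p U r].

E[p U r]: least fixpoint, start Z0 = Sat(r) = {s1, s3, s4, s6, s7}, add states in Sat(p) with some successor in Z. Already a fixed point.
Sat(E[p U r]) = {s1, s3, s4, s6, s7}
EF E[p U r]: least fixpoint, start Z0 = {s1, s3, s4, s6, s7}, add states with some successor in Z. Z1 = {s0, s1, s3, s4, s5, s6, s7}; fixed.
Sat(EF E[p U r]) = {s0, s1, s3, s4, s5, s6, s7}
s3 ∈ Sat(EF E[p U r]) = {s0, s1, s3, s4, s5, s6, s7}, so the formula holds at s3.

Yes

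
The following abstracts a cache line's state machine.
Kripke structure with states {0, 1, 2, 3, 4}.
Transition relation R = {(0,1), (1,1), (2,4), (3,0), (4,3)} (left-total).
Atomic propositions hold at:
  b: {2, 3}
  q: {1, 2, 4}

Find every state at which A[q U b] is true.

A[q U b]: least fixpoint, start Z0 = Sat(b) = {2, 3}, add states in Sat(q) with every successor in Z. Z1 = {2, 3, 4}; fixed.
Sat(A[q U b]) = {2, 3, 4}

{2, 3, 4}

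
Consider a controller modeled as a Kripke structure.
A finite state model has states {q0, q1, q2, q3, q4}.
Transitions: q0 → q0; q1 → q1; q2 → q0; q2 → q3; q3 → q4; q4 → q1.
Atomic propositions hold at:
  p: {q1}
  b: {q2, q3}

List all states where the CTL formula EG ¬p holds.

{q0, q2}

Sat(¬p) = {q0, q2, q3, q4}
EG ¬p: greatest fixpoint, start Z0 = {q0, q2, q3, q4}, keep only states in Sat with some successor in Z. Z1 = {q0, q2, q3}; Z2 = {q0, q2}; fixed.
Sat(EG ¬p) = {q0, q2}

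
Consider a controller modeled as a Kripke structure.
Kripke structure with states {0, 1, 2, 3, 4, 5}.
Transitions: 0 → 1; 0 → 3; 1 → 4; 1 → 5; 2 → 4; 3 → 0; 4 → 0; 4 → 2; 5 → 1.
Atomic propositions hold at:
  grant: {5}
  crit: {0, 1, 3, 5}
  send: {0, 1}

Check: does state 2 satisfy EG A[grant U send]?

A[grant U send]: least fixpoint, start Z0 = Sat(send) = {0, 1}, add states in Sat(grant) with every successor in Z. Z1 = {0, 1, 5}; fixed.
Sat(A[grant U send]) = {0, 1, 5}
EG A[grant U send]: greatest fixpoint, start Z0 = {0, 1, 5}, keep only states in Sat with some successor in Z. Already a fixed point.
Sat(EG A[grant U send]) = {0, 1, 5}
2 ∉ Sat(EG A[grant U send]) = {0, 1, 5}, so the formula does not hold at 2.

No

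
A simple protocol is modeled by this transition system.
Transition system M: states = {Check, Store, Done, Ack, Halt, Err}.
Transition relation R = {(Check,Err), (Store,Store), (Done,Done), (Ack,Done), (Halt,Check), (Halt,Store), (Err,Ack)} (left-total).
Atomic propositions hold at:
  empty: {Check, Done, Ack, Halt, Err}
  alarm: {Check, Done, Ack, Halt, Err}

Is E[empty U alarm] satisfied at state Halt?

Yes

E[empty U alarm]: least fixpoint, start Z0 = Sat(alarm) = {Check, Done, Ack, Halt, Err}, add states in Sat(empty) with some successor in Z. Already a fixed point.
Sat(E[empty U alarm]) = {Check, Done, Ack, Halt, Err}
Halt ∈ Sat(E[empty U alarm]) = {Check, Done, Ack, Halt, Err}, so the formula holds at Halt.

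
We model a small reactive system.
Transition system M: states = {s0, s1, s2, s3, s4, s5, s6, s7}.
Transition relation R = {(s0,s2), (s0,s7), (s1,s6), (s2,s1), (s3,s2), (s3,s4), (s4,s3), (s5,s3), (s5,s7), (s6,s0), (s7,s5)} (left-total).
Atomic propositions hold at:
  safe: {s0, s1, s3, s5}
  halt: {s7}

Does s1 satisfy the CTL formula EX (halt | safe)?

No

Sat(halt | safe) = {s0, s1, s3, s5, s7}
Sat(EX (halt | safe)) = {s : some successor in {s0, s1, s3, s5, s7}} = {s0, s2, s4, s5, s6, s7}
s1 ∉ Sat(EX (halt | safe)) = {s0, s2, s4, s5, s6, s7}, so the formula does not hold at s1.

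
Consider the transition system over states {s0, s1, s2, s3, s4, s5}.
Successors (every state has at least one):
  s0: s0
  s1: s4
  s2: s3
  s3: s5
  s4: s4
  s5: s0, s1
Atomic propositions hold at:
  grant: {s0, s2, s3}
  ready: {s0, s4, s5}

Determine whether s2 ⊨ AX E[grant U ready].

Yes

E[grant U ready]: least fixpoint, start Z0 = Sat(ready) = {s0, s4, s5}, add states in Sat(grant) with some successor in Z. Z1 = {s0, s3, s4, s5}; Z2 = {s0, s2, s3, s4, s5}; fixed.
Sat(E[grant U ready]) = {s0, s2, s3, s4, s5}
Sat(AX E[grant U ready]) = {s : every successor in {s0, s2, s3, s4, s5}} = {s0, s1, s2, s3, s4}
s2 ∈ Sat(AX E[grant U ready]) = {s0, s1, s2, s3, s4}, so the formula holds at s2.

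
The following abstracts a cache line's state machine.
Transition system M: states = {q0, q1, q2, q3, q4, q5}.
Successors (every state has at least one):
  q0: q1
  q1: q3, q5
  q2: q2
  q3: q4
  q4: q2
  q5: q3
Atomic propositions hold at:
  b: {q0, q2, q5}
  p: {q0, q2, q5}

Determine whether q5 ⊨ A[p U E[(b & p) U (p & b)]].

Yes

Sat(b & p) = {q0, q2, q5}
Sat(p & b) = {q0, q2, q5}
E[(b & p) U (p & b)]: least fixpoint, start Z0 = Sat((p & b)) = {q0, q2, q5}, add states in Sat(b & p) with some successor in Z. Already a fixed point.
Sat(E[(b & p) U (p & b)]) = {q0, q2, q5}
A[p U E[(b & p) U (p & b)]]: least fixpoint, start Z0 = Sat(E[(b & p) U (p & b)]) = {q0, q2, q5}, add states in Sat(p) with every successor in Z. Already a fixed point.
Sat(A[p U E[(b & p) U (p & b)]]) = {q0, q2, q5}
q5 ∈ Sat(A[p U E[(b & p) U (p & b)]]) = {q0, q2, q5}, so the formula holds at q5.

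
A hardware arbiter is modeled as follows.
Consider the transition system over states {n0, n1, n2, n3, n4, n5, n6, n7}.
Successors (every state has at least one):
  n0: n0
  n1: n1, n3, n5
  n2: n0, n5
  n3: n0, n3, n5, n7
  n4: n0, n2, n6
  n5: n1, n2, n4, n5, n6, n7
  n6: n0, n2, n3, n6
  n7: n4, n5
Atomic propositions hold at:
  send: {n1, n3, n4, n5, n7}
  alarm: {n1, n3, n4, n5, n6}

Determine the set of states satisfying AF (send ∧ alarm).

{n1, n3, n4, n5, n7}

Sat(send ∧ alarm) = {n1, n3, n4, n5}
AF (send ∧ alarm): least fixpoint, start Z0 = {n1, n3, n4, n5}, add states with every successor in Z. Z1 = {n1, n3, n4, n5, n7}; fixed.
Sat(AF (send ∧ alarm)) = {n1, n3, n4, n5, n7}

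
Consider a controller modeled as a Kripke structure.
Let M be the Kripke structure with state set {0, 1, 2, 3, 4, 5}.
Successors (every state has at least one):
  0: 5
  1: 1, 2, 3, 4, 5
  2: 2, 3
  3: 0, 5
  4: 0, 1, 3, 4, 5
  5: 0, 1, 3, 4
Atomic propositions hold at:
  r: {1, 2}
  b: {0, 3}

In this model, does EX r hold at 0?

Sat(EX r) = {s : some successor in {1, 2}} = {1, 2, 4, 5}
0 ∉ Sat(EX r) = {1, 2, 4, 5}, so the formula does not hold at 0.

No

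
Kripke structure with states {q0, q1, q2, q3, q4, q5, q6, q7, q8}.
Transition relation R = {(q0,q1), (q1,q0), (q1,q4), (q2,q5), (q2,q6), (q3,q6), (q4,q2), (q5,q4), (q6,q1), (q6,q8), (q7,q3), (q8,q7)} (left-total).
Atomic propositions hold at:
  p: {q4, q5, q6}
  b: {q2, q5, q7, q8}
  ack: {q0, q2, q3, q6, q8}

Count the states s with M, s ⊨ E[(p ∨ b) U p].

Sat(p ∨ b) = {q2, q4, q5, q6, q7, q8}
E[(p ∨ b) U p]: least fixpoint, start Z0 = Sat(p) = {q4, q5, q6}, add states in Sat(p ∨ b) with some successor in Z. Z1 = {q2, q4, q5, q6}; fixed.
Sat(E[(p ∨ b) U p]) = {q2, q4, q5, q6}
|Sat(E[(p ∨ b) U p])| = |{q2, q4, q5, q6}| = 4.

4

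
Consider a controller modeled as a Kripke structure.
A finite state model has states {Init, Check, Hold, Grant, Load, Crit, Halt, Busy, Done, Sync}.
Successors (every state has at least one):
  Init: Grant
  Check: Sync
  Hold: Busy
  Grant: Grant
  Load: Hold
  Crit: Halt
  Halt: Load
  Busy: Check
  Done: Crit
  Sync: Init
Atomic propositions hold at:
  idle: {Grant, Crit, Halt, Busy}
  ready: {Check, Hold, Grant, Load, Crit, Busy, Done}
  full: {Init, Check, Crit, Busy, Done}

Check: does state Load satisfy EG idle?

EG idle: greatest fixpoint, start Z0 = {Grant, Crit, Halt, Busy}, keep only states in Sat with some successor in Z. Z1 = {Grant, Crit}; Z2 = {Grant}; fixed.
Sat(EG idle) = {Grant}
Load ∉ Sat(EG idle) = {Grant}, so the formula does not hold at Load.

No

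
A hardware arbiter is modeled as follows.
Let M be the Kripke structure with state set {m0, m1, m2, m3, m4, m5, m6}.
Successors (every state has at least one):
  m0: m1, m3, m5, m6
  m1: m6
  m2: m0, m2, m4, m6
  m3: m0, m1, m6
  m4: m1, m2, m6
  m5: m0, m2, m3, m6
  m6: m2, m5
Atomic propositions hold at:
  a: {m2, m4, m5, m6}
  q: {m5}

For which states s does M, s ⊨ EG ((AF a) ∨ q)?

AF a: least fixpoint, start Z0 = {m2, m4, m5, m6}, add states with every successor in Z. Z1 = {m1, m2, m4, m5, m6}; fixed.
Sat(AF a) = {m1, m2, m4, m5, m6}
Sat((AF a) ∨ q) = {m1, m2, m4, m5, m6}
EG ((AF a) ∨ q): greatest fixpoint, start Z0 = {m1, m2, m4, m5, m6}, keep only states in Sat with some successor in Z. Already a fixed point.
Sat(EG ((AF a) ∨ q)) = {m1, m2, m4, m5, m6}

{m1, m2, m4, m5, m6}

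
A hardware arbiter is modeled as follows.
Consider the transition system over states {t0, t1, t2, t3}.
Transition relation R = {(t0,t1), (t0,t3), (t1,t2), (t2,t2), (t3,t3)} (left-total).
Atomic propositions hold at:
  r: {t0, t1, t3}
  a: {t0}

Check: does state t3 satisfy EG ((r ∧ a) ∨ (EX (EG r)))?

Yes

Sat(r ∧ a) = {t0}
EG r: greatest fixpoint, start Z0 = {t0, t1, t3}, keep only states in Sat with some successor in Z. Z1 = {t0, t3}; fixed.
Sat(EG r) = {t0, t3}
Sat(EX (EG r)) = {s : some successor in {t0, t3}} = {t0, t3}
Sat((r ∧ a) ∨ (EX (EG r))) = {t0, t3}
EG ((r ∧ a) ∨ (EX (EG r))): greatest fixpoint, start Z0 = {t0, t3}, keep only states in Sat with some successor in Z. Already a fixed point.
Sat(EG ((r ∧ a) ∨ (EX (EG r)))) = {t0, t3}
t3 ∈ Sat(EG ((r ∧ a) ∨ (EX (EG r)))) = {t0, t3}, so the formula holds at t3.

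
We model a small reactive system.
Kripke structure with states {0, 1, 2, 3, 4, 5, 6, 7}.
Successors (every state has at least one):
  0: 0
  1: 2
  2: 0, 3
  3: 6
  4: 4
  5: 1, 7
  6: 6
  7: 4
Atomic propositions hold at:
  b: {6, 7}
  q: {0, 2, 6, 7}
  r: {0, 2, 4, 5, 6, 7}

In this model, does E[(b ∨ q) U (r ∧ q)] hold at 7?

Sat(b ∨ q) = {0, 2, 6, 7}
Sat(r ∧ q) = {0, 2, 6, 7}
E[(b ∨ q) U (r ∧ q)]: least fixpoint, start Z0 = Sat((r ∧ q)) = {0, 2, 6, 7}, add states in Sat(b ∨ q) with some successor in Z. Already a fixed point.
Sat(E[(b ∨ q) U (r ∧ q)]) = {0, 2, 6, 7}
7 ∈ Sat(E[(b ∨ q) U (r ∧ q)]) = {0, 2, 6, 7}, so the formula holds at 7.

Yes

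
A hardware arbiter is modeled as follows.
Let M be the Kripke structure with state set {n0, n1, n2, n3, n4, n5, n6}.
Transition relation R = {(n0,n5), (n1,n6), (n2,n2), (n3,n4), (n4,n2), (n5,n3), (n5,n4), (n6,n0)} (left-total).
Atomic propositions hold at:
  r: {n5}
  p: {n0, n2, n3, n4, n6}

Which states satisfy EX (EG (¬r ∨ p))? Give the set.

Sat(¬r) = {n0, n1, n2, n3, n4, n6}
Sat(¬r ∨ p) = {n0, n1, n2, n3, n4, n6}
EG (¬r ∨ p): greatest fixpoint, start Z0 = {n0, n1, n2, n3, n4, n6}, keep only states in Sat with some successor in Z. Z1 = {n1, n2, n3, n4, n6}; Z2 = {n1, n2, n3, n4}; Z3 = {n2, n3, n4}; fixed.
Sat(EG (¬r ∨ p)) = {n2, n3, n4}
Sat(EX (EG (¬r ∨ p))) = {s : some successor in {n2, n3, n4}} = {n2, n3, n4, n5}

{n2, n3, n4, n5}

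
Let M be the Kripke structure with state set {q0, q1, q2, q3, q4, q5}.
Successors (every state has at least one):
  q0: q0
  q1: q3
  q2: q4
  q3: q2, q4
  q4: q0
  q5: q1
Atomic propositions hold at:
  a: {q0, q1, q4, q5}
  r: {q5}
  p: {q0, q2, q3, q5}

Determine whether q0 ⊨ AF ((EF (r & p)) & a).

No

Sat(r & p) = {q5}
EF (r & p): least fixpoint, start Z0 = {q5}, add states with some successor in Z. Already a fixed point.
Sat(EF (r & p)) = {q5}
Sat((EF (r & p)) & a) = {q5}
AF ((EF (r & p)) & a): least fixpoint, start Z0 = {q5}, add states with every successor in Z. Already a fixed point.
Sat(AF ((EF (r & p)) & a)) = {q5}
q0 ∉ Sat(AF ((EF (r & p)) & a)) = {q5}, so the formula does not hold at q0.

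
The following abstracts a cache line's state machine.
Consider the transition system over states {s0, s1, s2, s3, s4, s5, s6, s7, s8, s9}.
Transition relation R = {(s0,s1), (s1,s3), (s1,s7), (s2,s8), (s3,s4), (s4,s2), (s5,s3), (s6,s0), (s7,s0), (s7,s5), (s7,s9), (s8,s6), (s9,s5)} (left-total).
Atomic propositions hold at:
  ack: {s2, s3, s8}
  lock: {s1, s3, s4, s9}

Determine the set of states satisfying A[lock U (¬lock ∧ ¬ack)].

{s0, s5, s6, s7, s9}

Sat(¬lock) = {s0, s2, s5, s6, s7, s8}
Sat(¬ack) = {s0, s1, s4, s5, s6, s7, s9}
Sat(¬lock ∧ ¬ack) = {s0, s5, s6, s7}
A[lock U (¬lock ∧ ¬ack)]: least fixpoint, start Z0 = Sat((¬lock ∧ ¬ack)) = {s0, s5, s6, s7}, add states in Sat(lock) with every successor in Z. Z1 = {s0, s5, s6, s7, s9}; fixed.
Sat(A[lock U (¬lock ∧ ¬ack)]) = {s0, s5, s6, s7, s9}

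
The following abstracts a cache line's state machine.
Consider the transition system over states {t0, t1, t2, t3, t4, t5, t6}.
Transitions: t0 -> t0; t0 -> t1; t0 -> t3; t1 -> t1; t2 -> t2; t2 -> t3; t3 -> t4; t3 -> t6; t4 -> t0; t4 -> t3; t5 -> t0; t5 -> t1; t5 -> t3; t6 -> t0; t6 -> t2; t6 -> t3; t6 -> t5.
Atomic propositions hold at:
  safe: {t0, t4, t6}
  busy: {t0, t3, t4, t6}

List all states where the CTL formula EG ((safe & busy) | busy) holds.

{t0, t3, t4, t6}

Sat(safe & busy) = {t0, t4, t6}
Sat((safe & busy) | busy) = {t0, t3, t4, t6}
EG ((safe & busy) | busy): greatest fixpoint, start Z0 = {t0, t3, t4, t6}, keep only states in Sat with some successor in Z. Already a fixed point.
Sat(EG ((safe & busy) | busy)) = {t0, t3, t4, t6}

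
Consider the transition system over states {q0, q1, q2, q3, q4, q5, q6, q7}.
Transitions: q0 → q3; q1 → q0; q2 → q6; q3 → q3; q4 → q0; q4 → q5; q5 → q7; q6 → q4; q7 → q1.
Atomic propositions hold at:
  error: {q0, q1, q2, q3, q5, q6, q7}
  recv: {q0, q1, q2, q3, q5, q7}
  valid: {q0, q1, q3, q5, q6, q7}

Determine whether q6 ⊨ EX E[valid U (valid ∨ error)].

No

Sat(valid ∨ error) = {q0, q1, q2, q3, q5, q6, q7}
E[valid U (valid ∨ error)]: least fixpoint, start Z0 = Sat((valid ∨ error)) = {q0, q1, q2, q3, q5, q6, q7}, add states in Sat(valid) with some successor in Z. Already a fixed point.
Sat(E[valid U (valid ∨ error)]) = {q0, q1, q2, q3, q5, q6, q7}
Sat(EX E[valid U (valid ∨ error)]) = {s : some successor in {q0, q1, q2, q3, q5, q6, q7}} = {q0, q1, q2, q3, q4, q5, q7}
q6 ∉ Sat(EX E[valid U (valid ∨ error)]) = {q0, q1, q2, q3, q4, q5, q7}, so the formula does not hold at q6.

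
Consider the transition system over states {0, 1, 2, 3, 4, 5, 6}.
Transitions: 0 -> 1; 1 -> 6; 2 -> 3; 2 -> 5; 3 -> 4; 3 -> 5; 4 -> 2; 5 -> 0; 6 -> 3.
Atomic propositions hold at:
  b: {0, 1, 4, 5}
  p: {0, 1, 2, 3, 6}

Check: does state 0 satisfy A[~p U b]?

Yes

Sat(~p) = {4, 5}
A[~p U b]: least fixpoint, start Z0 = Sat(b) = {0, 1, 4, 5}, add states in Sat(~p) with every successor in Z. Already a fixed point.
Sat(A[~p U b]) = {0, 1, 4, 5}
0 ∈ Sat(A[~p U b]) = {0, 1, 4, 5}, so the formula holds at 0.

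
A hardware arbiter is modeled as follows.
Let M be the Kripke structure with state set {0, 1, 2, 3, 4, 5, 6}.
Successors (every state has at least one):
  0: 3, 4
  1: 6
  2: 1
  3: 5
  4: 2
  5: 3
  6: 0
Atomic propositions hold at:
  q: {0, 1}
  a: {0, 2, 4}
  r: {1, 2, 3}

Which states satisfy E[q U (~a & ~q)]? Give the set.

{0, 1, 3, 5, 6}

Sat(~a) = {1, 3, 5, 6}
Sat(~q) = {2, 3, 4, 5, 6}
Sat(~a & ~q) = {3, 5, 6}
E[q U (~a & ~q)]: least fixpoint, start Z0 = Sat((~a & ~q)) = {3, 5, 6}, add states in Sat(q) with some successor in Z. Z1 = {0, 1, 3, 5, 6}; fixed.
Sat(E[q U (~a & ~q)]) = {0, 1, 3, 5, 6}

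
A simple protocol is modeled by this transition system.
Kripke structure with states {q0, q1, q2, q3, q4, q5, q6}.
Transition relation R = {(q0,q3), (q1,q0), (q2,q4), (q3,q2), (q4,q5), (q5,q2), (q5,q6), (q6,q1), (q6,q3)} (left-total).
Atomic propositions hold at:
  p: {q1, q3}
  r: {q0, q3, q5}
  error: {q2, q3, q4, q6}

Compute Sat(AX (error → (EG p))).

{q1, q4}

EG p: greatest fixpoint, start Z0 = {q1, q3}, keep only states in Sat with some successor in Z. Z1 = ∅; fixed.
Sat(EG p) = ∅
Sat(error → (EG p)) = {q0, q1, q5}
Sat(AX (error → (EG p))) = {s : every successor in {q0, q1, q5}} = {q1, q4}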